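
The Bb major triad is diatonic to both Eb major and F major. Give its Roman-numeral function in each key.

The scale of Eb major is Eb F G Ab Bb C D; Bb is degree 5, and the triad built there (Bb-D-F) is major, so it is V.
The scale of F major is F G A Bb C D E; Bb is degree 4, and the triad built there (Bb-D-F) is major, so it is IV.

V in Eb major; IV in F major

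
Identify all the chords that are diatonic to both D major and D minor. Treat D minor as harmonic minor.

A, C#dim

Triads in D major: D major (I), E minor (ii), F# minor (iii), G major (IV), A major (V), B minor (vi), C# diminished (vii°).
Triads in D minor (harmonic minor): D minor (i), E diminished (ii°), F augmented (III+), G minor (iv), A major (V), Bb major (VI), C# diminished (vii°).
Shared triads with their functions: A major (V in D major, V in D minor); C# diminished (vii° in D major, vii° in D minor).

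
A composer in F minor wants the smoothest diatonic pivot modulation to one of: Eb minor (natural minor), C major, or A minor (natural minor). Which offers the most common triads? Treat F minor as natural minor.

Triads of F minor (natural minor): F minor (i), G diminished (ii°), Ab major (III), Bb minor (iv), C minor (v), Db major (VI), Eb major (VII).
Eb minor (natural minor) shares 2: Bbm, Db.
C major shares 0: none.
A minor (natural minor) shares 0: none.
The most common triads (2) are shared with Eb minor.

Eb minor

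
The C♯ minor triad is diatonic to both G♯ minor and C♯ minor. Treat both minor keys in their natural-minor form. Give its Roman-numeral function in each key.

The scale of G♯ minor (natural minor) is G♯ A♯ B C♯ D♯ E F♯; C♯ is degree 4, and the triad built there (C♯-E-G♯) is minor, so it is iv.
The scale of C♯ minor (natural minor) is C♯ D♯ E F♯ G♯ A B; C♯ is degree 1, and the triad built there (C♯-E-G♯) is minor, so it is i.

iv in G♯ minor; i in C♯ minor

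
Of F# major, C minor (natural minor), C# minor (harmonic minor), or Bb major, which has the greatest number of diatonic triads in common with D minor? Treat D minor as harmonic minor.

Triads of D minor (harmonic minor): D minor (i), E diminished (ii°), F augmented (III+), G minor (iv), A major (V), Bb major (VI), C# diminished (vii°).
F# major shares 0: none.
C minor (natural minor) shares 2: Gm, Bb.
C# minor (harmonic minor) shares 1: A.
Bb major shares 3: Dm, Gm, Bb.
The most common triads (3) are shared with Bb major.

Bb major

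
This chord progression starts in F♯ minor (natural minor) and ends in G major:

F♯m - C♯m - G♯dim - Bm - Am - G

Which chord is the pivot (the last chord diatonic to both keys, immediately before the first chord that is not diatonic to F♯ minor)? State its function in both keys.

Bm — iv in F♯ minor, iii in G major

Chords diatonic to F♯ minor: F♯m, G♯dim, A, Bm, C♯m, D, E.
Reading the progression, the first chord not in that set is Am, so the modulation leaves F♯ minor there.
The chord immediately before Am is Bm, which is diatonic to both keys: iv in F♯ minor and iii in G major.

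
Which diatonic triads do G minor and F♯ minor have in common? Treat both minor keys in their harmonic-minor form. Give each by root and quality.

Triads in G minor (harmonic minor): Gm (i), Adim (ii°), B♭aug (III+), Cm (iv), D (V), E♭ (VI), F♯dim (vii°).
Triads in F♯ minor (harmonic minor): F♯m (i), G♯dim (ii°), Aaug (III+), Bm (iv), C♯ (V), D (VI), E♯dim (vii°).
Shared triads with their functions: D (V in G minor, VI in F♯ minor).

D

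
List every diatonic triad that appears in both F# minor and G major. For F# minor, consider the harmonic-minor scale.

Bm, D

Triads in F# minor (harmonic minor): F#m (i), G#dim (ii°), Aaug (III+), Bm (iv), C# (V), D (VI), E#dim (vii°).
Triads in G major: G (I), Am (ii), Bm (iii), C (IV), D (V), Em (vi), F#dim (vii°).
Shared triads with their functions: Bm (iv in F# minor, iii in G major); D (VI in F# minor, V in G major).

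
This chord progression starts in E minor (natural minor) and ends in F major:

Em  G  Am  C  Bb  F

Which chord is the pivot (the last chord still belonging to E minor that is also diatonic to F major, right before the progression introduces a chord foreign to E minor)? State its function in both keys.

Chords diatonic to E minor: Em, F#dim, G, Am, Bm, C, D.
Reading the progression, the first chord not in that set is Bb, so the modulation leaves E minor there.
The chord immediately before Bb is C, which is diatonic to both keys: VI in E minor and V in F major.

C — VI in E minor, V in F major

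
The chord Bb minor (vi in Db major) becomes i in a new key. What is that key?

The numeral i denotes a minor triad on scale degree 1. With Bb on degree 1, the tonic of the new key is Bb.
Degree 1 carries a minor triad in minor keys, so the destination is Bb minor.
Check: the diatonic triads of Bb minor (natural minor) are Bbm (i), Cdim (ii°), Db (III), Ebm (iv), Fm (v), Gb (VI), Ab (VII) — Bb minor is indeed i.

Bb minor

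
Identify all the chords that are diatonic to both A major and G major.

Bm, D

Triads in A major: A major (I), B minor (ii), C# minor (iii), D major (IV), E major (V), F# minor (vi), G# diminished (vii°).
Triads in G major: G major (I), A minor (ii), B minor (iii), C major (IV), D major (V), E minor (vi), F# diminished (vii°).
Shared triads with their functions: B minor (ii in A major, iii in G major); D major (IV in A major, V in G major).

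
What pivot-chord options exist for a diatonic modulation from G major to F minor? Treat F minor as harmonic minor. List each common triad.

C

Triads in G major: G (I), Am (ii), Bm (iii), C (IV), D (V), Em (vi), F#dim (vii°).
Triads in F minor (harmonic minor): Fm (i), Gdim (ii°), Abaug (III+), Bbm (iv), C (V), Db (VI), Edim (vii°).
Shared triads with their functions: C (IV in G major, V in F minor).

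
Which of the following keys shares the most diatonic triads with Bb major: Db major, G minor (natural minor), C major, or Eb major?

Triads of Bb major: Bb (I), Cm (ii), Dm (iii), Eb (IV), F (V), Gm (vi), Adim (vii°).
Db major shares 0: none.
G minor (natural minor) shares 7: Bb, Cm, Dm, Eb, F, Gm, Adim.
C major shares 2: Dm, F.
Eb major shares 4: Bb, Cm, Eb, Gm.
The most common triads (7) are shared with G minor.

G minor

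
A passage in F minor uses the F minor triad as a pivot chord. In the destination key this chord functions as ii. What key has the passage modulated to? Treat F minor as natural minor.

E♭ major

The numeral ii denotes a minor triad on scale degree 2. With F on degree 2, the tonic of the new key is E♭.
Degree 2 carries a minor triad in major keys, so the destination is E♭ major.
Check: the diatonic triads of E♭ major are E♭ (I), Fm (ii), Gm (iii), A♭ (IV), B♭ (V), Cm (vi), Ddim (vii°) — F minor is indeed ii.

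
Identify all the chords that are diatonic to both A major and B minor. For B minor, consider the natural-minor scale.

Triads in A major: A (I), Bm (ii), C♯m (iii), D (IV), E (V), F♯m (vi), G♯dim (vii°).
Triads in B minor (natural minor): Bm (i), C♯dim (ii°), D (III), Em (iv), F♯m (v), G (VI), A (VII).
Shared triads with their functions: A (I in A major, VII in B minor); Bm (ii in A major, i in B minor); D (IV in A major, III in B minor); F♯m (vi in A major, v in B minor).

A, Bm, D, F♯m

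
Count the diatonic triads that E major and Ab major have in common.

Diatonic triads of E major: E (I), F#m (ii), G#m (iii), A (IV), B (V), C#m (vi), D#dim (vii°).
Diatonic triads of Ab major: Ab (I), Bbm (ii), Cm (iii), Db (IV), Eb (V), Fm (vi), Gdim (vii°).
No triad has the same root and quality in both keys.

0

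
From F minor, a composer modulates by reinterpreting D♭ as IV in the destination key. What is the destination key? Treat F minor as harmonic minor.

A♭ major

The numeral IV denotes a major triad on scale degree 4. With D♭ on degree 4, the tonic of the new key is A♭.
Degree 4 carries a major triad in major keys, so the destination is A♭ major.
Check: the diatonic triads of A♭ major are A♭ (I), B♭m (ii), Cm (iii), D♭ (IV), E♭ (V), Fm (vi), Gdim (vii°) — D♭ is indeed IV.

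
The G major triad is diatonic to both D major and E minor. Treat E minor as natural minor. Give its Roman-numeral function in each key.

The scale of D major is D E F# G A B C#; G is degree 4, and the triad built there (G-B-D) is major, so it is IV.
The scale of E minor (natural minor) is E F# G A B C D; G is degree 3, and the triad built there (G-B-D) is major, so it is III.

IV in D major; III in E minor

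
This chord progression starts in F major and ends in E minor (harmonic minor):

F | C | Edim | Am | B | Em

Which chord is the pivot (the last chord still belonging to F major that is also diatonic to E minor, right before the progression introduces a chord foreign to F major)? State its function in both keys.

Am — iii in F major, iv in E minor

Chords diatonic to F major: F, Gm, Am, B♭, C, Dm, Edim.
Reading the progression, the first chord not in that set is B, so the modulation leaves F major there.
The chord immediately before B is Am, which is diatonic to both keys: iii in F major and iv in E minor.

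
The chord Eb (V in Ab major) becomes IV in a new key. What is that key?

Bb major

The numeral IV denotes a major triad on scale degree 4. With Eb on degree 4, the tonic of the new key is Bb.
Degree 4 carries a major triad in major keys, so the destination is Bb major.
Check: the diatonic triads of Bb major are Bb (I), Cm (ii), Dm (iii), Eb (IV), F (V), Gm (vi), Adim (vii°) — Eb is indeed IV.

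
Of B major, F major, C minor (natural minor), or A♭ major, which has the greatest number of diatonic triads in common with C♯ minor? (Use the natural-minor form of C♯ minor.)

Triads of C♯ minor (natural minor): C♯m (i), D♯dim (ii°), E (III), F♯m (iv), G♯m (v), A (VI), B (VII).
B major shares 4: C♯m, E, G♯m, B.
F major shares 0: none.
C minor (natural minor) shares 0: none.
A♭ major shares 0: none.
The most common triads (4) are shared with B major.

B major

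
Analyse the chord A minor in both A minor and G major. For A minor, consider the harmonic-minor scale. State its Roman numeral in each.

The scale of A minor (harmonic minor) is A B C D E F G♯; A is degree 1, and the triad built there (A-C-E) is minor, so it is i.
The scale of G major is G A B C D E F♯; A is degree 2, and the triad built there (A-C-E) is minor, so it is ii.

i in A minor; ii in G major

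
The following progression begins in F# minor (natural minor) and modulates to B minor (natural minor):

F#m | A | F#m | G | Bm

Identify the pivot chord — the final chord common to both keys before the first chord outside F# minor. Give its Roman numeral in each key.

Chords diatonic to F# minor: F#m, G#dim, A, Bm, C#m, D, E.
Reading the progression, the first chord not in that set is G, so the modulation leaves F# minor there.
The chord immediately before G is F#m, which is diatonic to both keys: i in F# minor and v in B minor.

F#m — i in F# minor, v in B minor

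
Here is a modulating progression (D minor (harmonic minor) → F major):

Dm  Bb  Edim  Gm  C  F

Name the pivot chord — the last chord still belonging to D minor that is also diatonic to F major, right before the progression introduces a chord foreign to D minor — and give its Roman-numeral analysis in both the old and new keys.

Gm — iv in D minor, ii in F major

Chords diatonic to D minor: Dm, Edim, Faug, Gm, A, Bb, C#dim.
Reading the progression, the first chord not in that set is C, so the modulation leaves D minor there.
The chord immediately before C is Gm, which is diatonic to both keys: iv in D minor and ii in F major.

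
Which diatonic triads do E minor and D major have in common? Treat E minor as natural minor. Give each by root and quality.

Em, G, Bm, D

Triads in E minor (natural minor): E minor (i), F# diminished (ii°), G major (III), A minor (iv), B minor (v), C major (VI), D major (VII).
Triads in D major: D major (I), E minor (ii), F# minor (iii), G major (IV), A major (V), B minor (vi), C# diminished (vii°).
Shared triads with their functions: E minor (i in E minor, ii in D major); G major (III in E minor, IV in D major); B minor (v in E minor, vi in D major); D major (VII in E minor, I in D major).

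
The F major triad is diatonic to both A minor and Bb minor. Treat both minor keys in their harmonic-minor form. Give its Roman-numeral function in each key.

VI in A minor; V in Bb minor

The scale of A minor (harmonic minor) is A B C D E F G#; F is degree 6, and the triad built there (F-A-C) is major, so it is VI.
The scale of Bb minor (harmonic minor) is Bb C Db Eb F Gb A; F is degree 5, and the triad built there (F-A-C) is major, so it is V.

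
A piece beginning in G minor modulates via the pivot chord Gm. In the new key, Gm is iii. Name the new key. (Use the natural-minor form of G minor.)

The numeral iii denotes a minor triad on scale degree 3. With G on degree 3, the tonic of the new key is Eb.
Degree 3 carries a minor triad in major keys, so the destination is Eb major.
Check: the diatonic triads of Eb major are Eb (I), Fm (ii), Gm (iii), Ab (IV), Bb (V), Cm (vi), Ddim (vii°) — Gm is indeed iii.

Eb major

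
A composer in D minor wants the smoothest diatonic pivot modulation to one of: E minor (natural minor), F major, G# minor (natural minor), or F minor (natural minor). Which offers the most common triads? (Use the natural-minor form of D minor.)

Triads of D minor (natural minor): Dm (i), Edim (ii°), F (III), Gm (iv), Am (v), Bb (VI), C (VII).
E minor (natural minor) shares 2: Am, C.
F major shares 7: Dm, Edim, F, Gm, Am, Bb, C.
G# minor (natural minor) shares 0: none.
F minor (natural minor) shares 0: none.
The most common triads (7) are shared with F major.

F major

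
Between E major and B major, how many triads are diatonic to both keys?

Diatonic triads of E major: E (I), F#m (ii), G#m (iii), A (IV), B (V), C#m (vi), D#dim (vii°).
Diatonic triads of B major: B (I), C#m (ii), D#m (iii), E (IV), F# (V), G#m (vi), A#dim (vii°).
Matching root and quality in both lists: E, G#m, B, C#m.
That gives 4 common triads.

4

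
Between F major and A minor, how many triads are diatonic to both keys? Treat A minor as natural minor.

4

Diatonic triads of F major: F (I), Gm (ii), Am (iii), Bb (IV), C (V), Dm (vi), Edim (vii°).
Diatonic triads of A minor (natural minor): Am (i), Bdim (ii°), C (III), Dm (iv), Em (v), F (VI), G (VII).
Matching root and quality in both lists: F, Am, C, Dm.
That gives 4 common triads.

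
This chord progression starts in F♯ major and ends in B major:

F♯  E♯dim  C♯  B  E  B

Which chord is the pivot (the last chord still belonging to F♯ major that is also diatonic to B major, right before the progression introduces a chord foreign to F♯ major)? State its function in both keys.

Chords diatonic to F♯ major: F♯, G♯m, A♯m, B, C♯, D♯m, E♯dim.
Reading the progression, the first chord not in that set is E, so the modulation leaves F♯ major there.
The chord immediately before E is B, which is diatonic to both keys: IV in F♯ major and I in B major.

B — IV in F♯ major, I in B major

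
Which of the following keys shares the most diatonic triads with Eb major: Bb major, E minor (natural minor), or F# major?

Bb major

Triads of Eb major: Eb major (I), F minor (ii), G minor (iii), Ab major (IV), Bb major (V), C minor (vi), D diminished (vii°).
Bb major shares 4: Eb, Gm, Bb, Cm.
E minor (natural minor) shares 0: none.
F# major shares 0: none.
The most common triads (4) are shared with Bb major.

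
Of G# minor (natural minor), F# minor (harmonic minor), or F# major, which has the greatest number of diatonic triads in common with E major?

G# minor

Triads of E major: E (I), F#m (ii), G#m (iii), A (IV), B (V), C#m (vi), D#dim (vii°).
G# minor (natural minor) shares 4: E, G#m, B, C#m.
F# minor (harmonic minor) shares 1: F#m.
F# major shares 2: G#m, B.
The most common triads (4) are shared with G# minor.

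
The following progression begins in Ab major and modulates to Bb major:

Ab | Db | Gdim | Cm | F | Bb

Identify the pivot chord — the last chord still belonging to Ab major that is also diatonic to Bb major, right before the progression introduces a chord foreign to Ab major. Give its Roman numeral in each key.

Chords diatonic to Ab major: Ab, Bbm, Cm, Db, Eb, Fm, Gdim.
Reading the progression, the first chord not in that set is F, so the modulation leaves Ab major there.
The chord immediately before F is Cm, which is diatonic to both keys: iii in Ab major and ii in Bb major.

Cm — iii in Ab major, ii in Bb major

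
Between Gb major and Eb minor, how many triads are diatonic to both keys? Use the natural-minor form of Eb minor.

7

Diatonic triads of Gb major: Gb major (I), Ab minor (ii), Bb minor (iii), Cb major (IV), Db major (V), Eb minor (vi), F diminished (vii°).
Diatonic triads of Eb minor (natural minor): Eb minor (i), F diminished (ii°), Gb major (III), Ab minor (iv), Bb minor (v), Cb major (VI), Db major (VII).
Matching root and quality in both lists: Gb major, Ab minor, Bb minor, Cb major, Db major, Eb minor, F diminished.
That gives 7 common triads.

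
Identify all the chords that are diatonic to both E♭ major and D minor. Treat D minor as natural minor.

Triads in E♭ major: E♭ (I), Fm (ii), Gm (iii), A♭ (IV), B♭ (V), Cm (vi), Ddim (vii°).
Triads in D minor (natural minor): Dm (i), Edim (ii°), F (III), Gm (iv), Am (v), B♭ (VI), C (VII).
Shared triads with their functions: Gm (iii in E♭ major, iv in D minor); B♭ (V in E♭ major, VI in D minor).

Gm, B♭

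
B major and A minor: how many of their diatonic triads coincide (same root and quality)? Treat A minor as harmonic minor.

Diatonic triads of B major: B (I), C#m (ii), D#m (iii), E (IV), F# (V), G#m (vi), A#dim (vii°).
Diatonic triads of A minor (harmonic minor): Am (i), Bdim (ii°), Caug (III+), Dm (iv), E (V), F (VI), G#dim (vii°).
Matching root and quality in both lists: E.
That gives 1 common triad.

1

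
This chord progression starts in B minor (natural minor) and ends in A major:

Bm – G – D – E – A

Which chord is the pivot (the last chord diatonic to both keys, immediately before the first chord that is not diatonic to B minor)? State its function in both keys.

Chords diatonic to B minor: Bm, C#dim, D, Em, F#m, G, A.
Reading the progression, the first chord not in that set is E, so the modulation leaves B minor there.
The chord immediately before E is D, which is diatonic to both keys: III in B minor and IV in A major.

D — III in B minor, IV in A major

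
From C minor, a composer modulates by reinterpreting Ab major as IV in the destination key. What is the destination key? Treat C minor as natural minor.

The numeral IV denotes a major triad on scale degree 4. With Ab on degree 4, the tonic of the new key is Eb.
Degree 4 carries a major triad in major keys, so the destination is Eb major.
Check: the diatonic triads of Eb major are Eb (I), Fm (ii), Gm (iii), Ab (IV), Bb (V), Cm (vi), Ddim (vii°) — Ab major is indeed IV.

Eb major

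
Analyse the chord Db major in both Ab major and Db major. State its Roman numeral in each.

The scale of Ab major is Ab Bb C Db Eb F G; Db is degree 4, and the triad built there (Db-F-Ab) is major, so it is IV.
The scale of Db major is Db Eb F Gb Ab Bb C; Db is degree 1, and the triad built there (Db-F-Ab) is major, so it is I.

IV in Ab major; I in Db major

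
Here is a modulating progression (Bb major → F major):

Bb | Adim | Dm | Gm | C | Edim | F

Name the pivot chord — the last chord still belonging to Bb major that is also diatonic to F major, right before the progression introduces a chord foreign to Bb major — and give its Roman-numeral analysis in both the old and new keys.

Gm — vi in Bb major, ii in F major

Chords diatonic to Bb major: Bb, Cm, Dm, Eb, F, Gm, Adim.
Reading the progression, the first chord not in that set is C, so the modulation leaves Bb major there.
The chord immediately before C is Gm, which is diatonic to both keys: vi in Bb major and ii in F major.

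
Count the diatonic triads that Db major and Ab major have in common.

4

Diatonic triads of Db major: Db major (I), Eb minor (ii), F minor (iii), Gb major (IV), Ab major (V), Bb minor (vi), C diminished (vii°).
Diatonic triads of Ab major: Ab major (I), Bb minor (ii), C minor (iii), Db major (IV), Eb major (V), F minor (vi), G diminished (vii°).
Matching root and quality in both lists: Db major, F minor, Ab major, Bb minor.
That gives 4 common triads.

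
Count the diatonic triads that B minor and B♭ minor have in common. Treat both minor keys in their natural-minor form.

Diatonic triads of B minor (natural minor): B minor (i), C♯ diminished (ii°), D major (III), E minor (iv), F♯ minor (v), G major (VI), A major (VII).
Diatonic triads of B♭ minor (natural minor): B♭ minor (i), C diminished (ii°), D♭ major (III), E♭ minor (iv), F minor (v), G♭ major (VI), A♭ major (VII).
No triad has the same root and quality in both keys.

0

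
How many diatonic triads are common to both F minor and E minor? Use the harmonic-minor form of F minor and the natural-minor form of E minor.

1

Diatonic triads of F minor (harmonic minor): Fm (i), Gdim (ii°), Abaug (III+), Bbm (iv), C (V), Db (VI), Edim (vii°).
Diatonic triads of E minor (natural minor): Em (i), F#dim (ii°), G (III), Am (iv), Bm (v), C (VI), D (VII).
Matching root and quality in both lists: C.
That gives 1 common triad.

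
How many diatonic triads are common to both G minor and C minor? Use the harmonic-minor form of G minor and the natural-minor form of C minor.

3

Diatonic triads of G minor (harmonic minor): Gm (i), Adim (ii°), Bbaug (III+), Cm (iv), D (V), Eb (VI), F#dim (vii°).
Diatonic triads of C minor (natural minor): Cm (i), Ddim (ii°), Eb (III), Fm (iv), Gm (v), Ab (VI), Bb (VII).
Matching root and quality in both lists: Gm, Cm, Eb.
That gives 3 common triads.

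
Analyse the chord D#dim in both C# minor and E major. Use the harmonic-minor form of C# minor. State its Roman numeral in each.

The scale of C# minor (harmonic minor) is C# D# E F# G# A B#; D# is degree 2, and the triad built there (D#-F#-A) is diminished, so it is ii°.
The scale of E major is E F# G# A B C# D#; D# is degree 7, and the triad built there (D#-F#-A) is diminished, so it is vii°.

ii° in C# minor; vii° in E major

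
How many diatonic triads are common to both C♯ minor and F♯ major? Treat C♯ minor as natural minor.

2

Diatonic triads of C♯ minor (natural minor): C♯m (i), D♯dim (ii°), E (III), F♯m (iv), G♯m (v), A (VI), B (VII).
Diatonic triads of F♯ major: F♯ (I), G♯m (ii), A♯m (iii), B (IV), C♯ (V), D♯m (vi), E♯dim (vii°).
Matching root and quality in both lists: G♯m, B.
That gives 2 common triads.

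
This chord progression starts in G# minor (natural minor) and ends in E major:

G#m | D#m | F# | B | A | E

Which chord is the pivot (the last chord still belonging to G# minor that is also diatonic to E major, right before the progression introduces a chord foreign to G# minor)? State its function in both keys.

B — III in G# minor, V in E major

Chords diatonic to G# minor: G#m, A#dim, B, C#m, D#m, E, F#.
Reading the progression, the first chord not in that set is A, so the modulation leaves G# minor there.
The chord immediately before A is B, which is diatonic to both keys: III in G# minor and V in E major.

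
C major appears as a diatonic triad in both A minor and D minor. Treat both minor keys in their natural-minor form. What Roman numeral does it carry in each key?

III in A minor; VII in D minor

The scale of A minor (natural minor) is A B C D E F G; C is degree 3, and the triad built there (C-E-G) is major, so it is III.
The scale of D minor (natural minor) is D E F G A Bb C; C is degree 7, and the triad built there (C-E-G) is major, so it is VII.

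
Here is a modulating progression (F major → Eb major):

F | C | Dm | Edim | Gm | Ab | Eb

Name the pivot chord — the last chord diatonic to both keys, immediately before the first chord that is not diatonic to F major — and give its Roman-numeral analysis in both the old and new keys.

Chords diatonic to F major: F, Gm, Am, Bb, C, Dm, Edim.
Reading the progression, the first chord not in that set is Ab, so the modulation leaves F major there.
The chord immediately before Ab is Gm, which is diatonic to both keys: ii in F major and iii in Eb major.

Gm — ii in F major, iii in Eb major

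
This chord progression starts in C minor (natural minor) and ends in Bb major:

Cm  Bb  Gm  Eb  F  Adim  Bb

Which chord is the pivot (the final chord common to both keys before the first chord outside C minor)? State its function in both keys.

Chords diatonic to C minor: Cm, Ddim, Eb, Fm, Gm, Ab, Bb.
Reading the progression, the first chord not in that set is F, so the modulation leaves C minor there.
The chord immediately before F is Eb, which is diatonic to both keys: III in C minor and IV in Bb major.

Eb — III in C minor, IV in Bb major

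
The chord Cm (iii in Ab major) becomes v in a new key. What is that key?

F minor

The numeral v denotes a minor triad on scale degree 5. With C on degree 5, the tonic of the new key is F.
Degree 5 carries a minor triad in natural-minor keys, so the destination is F minor.
Check: the diatonic triads of F minor (natural minor) are Fm (i), Gdim (ii°), Ab (III), Bbm (iv), Cm (v), Db (VI), Eb (VII) — Cm is indeed v.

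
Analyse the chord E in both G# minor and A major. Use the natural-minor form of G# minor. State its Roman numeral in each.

VI in G# minor; V in A major

The scale of G# minor (natural minor) is G# A# B C# D# E F#; E is degree 6, and the triad built there (E-G#-B) is major, so it is VI.
The scale of A major is A B C# D E F# G#; E is degree 5, and the triad built there (E-G#-B) is major, so it is V.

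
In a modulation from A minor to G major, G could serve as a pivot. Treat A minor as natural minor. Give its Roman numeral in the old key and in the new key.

VII in A minor; I in G major

The scale of A minor (natural minor) is A B C D E F G; G is degree 7, and the triad built there (G-B-D) is major, so it is VII.
The scale of G major is G A B C D E F♯; G is degree 1, and the triad built there (G-B-D) is major, so it is I.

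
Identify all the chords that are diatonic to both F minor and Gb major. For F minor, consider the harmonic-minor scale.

Triads in F minor (harmonic minor): Fm (i), Gdim (ii°), Abaug (III+), Bbm (iv), C (V), Db (VI), Edim (vii°).
Triads in Gb major: Gb (I), Abm (ii), Bbm (iii), Cb (IV), Db (V), Ebm (vi), Fdim (vii°).
Shared triads with their functions: Bbm (iv in F minor, iii in Gb major); Db (VI in F minor, V in Gb major).

Bbm, Db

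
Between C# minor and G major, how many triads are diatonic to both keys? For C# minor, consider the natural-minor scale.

Diatonic triads of C# minor (natural minor): C#m (i), D#dim (ii°), E (III), F#m (iv), G#m (v), A (VI), B (VII).
Diatonic triads of G major: G (I), Am (ii), Bm (iii), C (IV), D (V), Em (vi), F#dim (vii°).
No triad has the same root and quality in both keys.

0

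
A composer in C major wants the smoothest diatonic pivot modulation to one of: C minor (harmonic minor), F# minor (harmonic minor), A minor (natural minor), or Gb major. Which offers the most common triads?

Triads of C major: C (I), Dm (ii), Em (iii), F (IV), G (V), Am (vi), Bdim (vii°).
C minor (harmonic minor) shares 2: G, Bdim.
F# minor (harmonic minor) shares 0: none.
A minor (natural minor) shares 7: C, Dm, Em, F, G, Am, Bdim.
Gb major shares 0: none.
The most common triads (7) are shared with A minor.

A minor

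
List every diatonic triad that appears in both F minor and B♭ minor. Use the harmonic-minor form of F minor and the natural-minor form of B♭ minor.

Triads in F minor (harmonic minor): F minor (i), G diminished (ii°), A♭ augmented (III+), B♭ minor (iv), C major (V), D♭ major (VI), E diminished (vii°).
Triads in B♭ minor (natural minor): B♭ minor (i), C diminished (ii°), D♭ major (III), E♭ minor (iv), F minor (v), G♭ major (VI), A♭ major (VII).
Shared triads with their functions: F minor (i in F minor, v in B♭ minor); B♭ minor (iv in F minor, i in B♭ minor); D♭ major (VI in F minor, III in B♭ minor).

Fm, B♭m, D♭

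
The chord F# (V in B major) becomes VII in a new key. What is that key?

The numeral VII denotes a major triad on scale degree 7. With F# on degree 7, the tonic of the new key is G#.
Degree 7 carries a major triad in natural-minor keys, so the destination is G# minor.
Check: the diatonic triads of G# minor (natural minor) are G#m (i), A#dim (ii°), B (III), C#m (iv), D#m (v), E (VI), F# (VII) — F# is indeed VII.

G# minor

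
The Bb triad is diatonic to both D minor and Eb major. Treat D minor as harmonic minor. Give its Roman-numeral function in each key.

VI in D minor; V in Eb major

The scale of D minor (harmonic minor) is D E F G A Bb C#; Bb is degree 6, and the triad built there (Bb-D-F) is major, so it is VI.
The scale of Eb major is Eb F G Ab Bb C D; Bb is degree 5, and the triad built there (Bb-D-F) is major, so it is V.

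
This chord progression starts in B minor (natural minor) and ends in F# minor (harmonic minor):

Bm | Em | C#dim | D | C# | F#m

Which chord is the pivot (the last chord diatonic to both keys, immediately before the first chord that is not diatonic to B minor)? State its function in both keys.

D — III in B minor, VI in F# minor

Chords diatonic to B minor: Bm, C#dim, D, Em, F#m, G, A.
Reading the progression, the first chord not in that set is C#, so the modulation leaves B minor there.
The chord immediately before C# is D, which is diatonic to both keys: III in B minor and VI in F# minor.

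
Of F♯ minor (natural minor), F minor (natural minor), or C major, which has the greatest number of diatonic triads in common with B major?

F♯ minor

Triads of B major: B major (I), C♯ minor (ii), D♯ minor (iii), E major (IV), F♯ major (V), G♯ minor (vi), A♯ diminished (vii°).
F♯ minor (natural minor) shares 2: C♯m, E.
F minor (natural minor) shares 0: none.
C major shares 0: none.
The most common triads (2) are shared with F♯ minor.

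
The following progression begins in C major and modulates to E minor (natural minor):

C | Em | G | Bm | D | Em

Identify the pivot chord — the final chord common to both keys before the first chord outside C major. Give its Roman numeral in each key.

Chords diatonic to C major: C, Dm, Em, F, G, Am, Bdim.
Reading the progression, the first chord not in that set is Bm, so the modulation leaves C major there.
The chord immediately before Bm is G, which is diatonic to both keys: V in C major and III in E minor.

G — V in C major, III in E minor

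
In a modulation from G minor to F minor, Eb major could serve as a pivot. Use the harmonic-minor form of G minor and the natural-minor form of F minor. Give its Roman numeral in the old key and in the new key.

VI in G minor; VII in F minor

The scale of G minor (harmonic minor) is G A Bb C D Eb F#; Eb is degree 6, and the triad built there (Eb-G-Bb) is major, so it is VI.
The scale of F minor (natural minor) is F G Ab Bb C Db Eb; Eb is degree 7, and the triad built there (Eb-G-Bb) is major, so it is VII.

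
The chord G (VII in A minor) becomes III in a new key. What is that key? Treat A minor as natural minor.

E minor

The numeral III denotes a major triad on scale degree 3. With G on degree 3, the tonic of the new key is E.
Degree 3 carries a major triad in natural-minor keys, so the destination is E minor.
Check: the diatonic triads of E minor (natural minor) are Em (i), F#dim (ii°), G (III), Am (iv), Bm (v), C (VI), D (VII) — G is indeed III.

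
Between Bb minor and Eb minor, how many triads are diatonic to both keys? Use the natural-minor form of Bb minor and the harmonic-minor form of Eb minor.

Diatonic triads of Bb minor (natural minor): Bb minor (i), C diminished (ii°), Db major (III), Eb minor (iv), F minor (v), Gb major (VI), Ab major (VII).
Diatonic triads of Eb minor (harmonic minor): Eb minor (i), F diminished (ii°), Gb augmented (III+), Ab minor (iv), Bb major (V), Cb major (VI), D diminished (vii°).
Matching root and quality in both lists: Eb minor.
That gives 1 common triad.

1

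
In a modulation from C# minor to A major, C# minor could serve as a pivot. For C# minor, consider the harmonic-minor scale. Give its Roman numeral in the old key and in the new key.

i in C# minor; iii in A major

The scale of C# minor (harmonic minor) is C# D# E F# G# A B#; C# is degree 1, and the triad built there (C#-E-G#) is minor, so it is i.
The scale of A major is A B C# D E F# G#; C# is degree 3, and the triad built there (C#-E-G#) is minor, so it is iii.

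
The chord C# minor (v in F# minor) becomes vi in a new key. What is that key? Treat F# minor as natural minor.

E major

The numeral vi denotes a minor triad on scale degree 6. With C# on degree 6, the tonic of the new key is E.
Degree 6 carries a minor triad in major keys, so the destination is E major.
Check: the diatonic triads of E major are E (I), F#m (ii), G#m (iii), A (IV), B (V), C#m (vi), D#dim (vii°) — C# minor is indeed vi.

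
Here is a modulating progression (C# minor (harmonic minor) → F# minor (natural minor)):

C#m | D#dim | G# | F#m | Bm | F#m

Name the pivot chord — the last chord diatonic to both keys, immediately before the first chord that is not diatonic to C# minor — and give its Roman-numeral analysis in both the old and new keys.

Chords diatonic to C# minor: C#m, D#dim, Eaug, F#m, G#, A, B#dim.
Reading the progression, the first chord not in that set is Bm, so the modulation leaves C# minor there.
The chord immediately before Bm is F#m, which is diatonic to both keys: iv in C# minor and i in F# minor.

F#m — iv in C# minor, i in F# minor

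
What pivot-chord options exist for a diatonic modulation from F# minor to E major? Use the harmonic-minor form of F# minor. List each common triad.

Triads in F# minor (harmonic minor): F#m (i), G#dim (ii°), Aaug (III+), Bm (iv), C# (V), D (VI), E#dim (vii°).
Triads in E major: E (I), F#m (ii), G#m (iii), A (IV), B (V), C#m (vi), D#dim (vii°).
Shared triads with their functions: F#m (i in F# minor, ii in E major).

F#m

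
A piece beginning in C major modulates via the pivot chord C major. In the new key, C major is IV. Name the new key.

G major

The numeral IV denotes a major triad on scale degree 4. With C on degree 4, the tonic of the new key is G.
Degree 4 carries a major triad in major keys, so the destination is G major.
Check: the diatonic triads of G major are G (I), Am (ii), Bm (iii), C (IV), D (V), Em (vi), F♯dim (vii°) — C major is indeed IV.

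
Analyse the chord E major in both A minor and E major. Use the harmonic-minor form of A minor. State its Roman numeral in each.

The scale of A minor (harmonic minor) is A B C D E F G#; E is degree 5, and the triad built there (E-G#-B) is major, so it is V.
The scale of E major is E F# G# A B C# D#; E is degree 1, and the triad built there (E-G#-B) is major, so it is I.

V in A minor; I in E major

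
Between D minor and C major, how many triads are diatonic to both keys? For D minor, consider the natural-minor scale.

4

Diatonic triads of D minor (natural minor): Dm (i), Edim (ii°), F (III), Gm (iv), Am (v), Bb (VI), C (VII).
Diatonic triads of C major: C (I), Dm (ii), Em (iii), F (IV), G (V), Am (vi), Bdim (vii°).
Matching root and quality in both lists: Dm, F, Am, C.
That gives 4 common triads.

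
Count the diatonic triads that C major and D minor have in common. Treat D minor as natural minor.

4

Diatonic triads of C major: C (I), Dm (ii), Em (iii), F (IV), G (V), Am (vi), Bdim (vii°).
Diatonic triads of D minor (natural minor): Dm (i), Edim (ii°), F (III), Gm (iv), Am (v), Bb (VI), C (VII).
Matching root and quality in both lists: C, Dm, F, Am.
That gives 4 common triads.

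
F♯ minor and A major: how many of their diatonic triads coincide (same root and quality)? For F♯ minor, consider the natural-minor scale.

Diatonic triads of F♯ minor (natural minor): F♯ minor (i), G♯ diminished (ii°), A major (III), B minor (iv), C♯ minor (v), D major (VI), E major (VII).
Diatonic triads of A major: A major (I), B minor (ii), C♯ minor (iii), D major (IV), E major (V), F♯ minor (vi), G♯ diminished (vii°).
Matching root and quality in both lists: F♯ minor, G♯ diminished, A major, B minor, C♯ minor, D major, E major.
That gives 7 common triads.

7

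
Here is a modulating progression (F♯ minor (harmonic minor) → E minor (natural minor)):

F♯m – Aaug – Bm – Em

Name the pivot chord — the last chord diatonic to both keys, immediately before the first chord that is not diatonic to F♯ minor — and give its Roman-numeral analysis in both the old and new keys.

Chords diatonic to F♯ minor: F♯m, G♯dim, Aaug, Bm, C♯, D, E♯dim.
Reading the progression, the first chord not in that set is Em, so the modulation leaves F♯ minor there.
The chord immediately before Em is Bm, which is diatonic to both keys: iv in F♯ minor and v in E minor.

Bm — iv in F♯ minor, v in E minor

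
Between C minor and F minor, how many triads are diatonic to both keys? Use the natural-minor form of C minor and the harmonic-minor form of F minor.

Diatonic triads of C minor (natural minor): Cm (i), Ddim (ii°), E♭ (III), Fm (iv), Gm (v), A♭ (VI), B♭ (VII).
Diatonic triads of F minor (harmonic minor): Fm (i), Gdim (ii°), A♭aug (III+), B♭m (iv), C (V), D♭ (VI), Edim (vii°).
Matching root and quality in both lists: Fm.
That gives 1 common triad.

1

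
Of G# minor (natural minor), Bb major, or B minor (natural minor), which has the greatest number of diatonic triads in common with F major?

Bb major

Triads of F major: F (I), Gm (ii), Am (iii), Bb (IV), C (V), Dm (vi), Edim (vii°).
G# minor (natural minor) shares 0: none.
Bb major shares 4: F, Gm, Bb, Dm.
B minor (natural minor) shares 0: none.
The most common triads (4) are shared with Bb major.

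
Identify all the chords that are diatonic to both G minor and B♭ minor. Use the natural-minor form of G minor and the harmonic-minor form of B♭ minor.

Triads in G minor (natural minor): Gm (i), Adim (ii°), B♭ (III), Cm (iv), Dm (v), E♭ (VI), F (VII).
Triads in B♭ minor (harmonic minor): B♭m (i), Cdim (ii°), D♭aug (III+), E♭m (iv), F (V), G♭ (VI), Adim (vii°).
Shared triads with their functions: Adim (ii° in G minor, vii° in B♭ minor); F (VII in G minor, V in B♭ minor).

Adim, F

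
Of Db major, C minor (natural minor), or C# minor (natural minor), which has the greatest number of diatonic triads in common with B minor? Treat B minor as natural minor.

Triads of B minor (natural minor): B minor (i), C# diminished (ii°), D major (III), E minor (iv), F# minor (v), G major (VI), A major (VII).
Db major shares 0: none.
C minor (natural minor) shares 0: none.
C# minor (natural minor) shares 2: F#m, A.
The most common triads (2) are shared with C# minor.

C# minor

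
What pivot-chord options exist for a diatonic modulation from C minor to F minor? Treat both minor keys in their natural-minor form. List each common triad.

Cm, Eb, Fm, Ab

Triads in C minor (natural minor): C minor (i), D diminished (ii°), Eb major (III), F minor (iv), G minor (v), Ab major (VI), Bb major (VII).
Triads in F minor (natural minor): F minor (i), G diminished (ii°), Ab major (III), Bb minor (iv), C minor (v), Db major (VI), Eb major (VII).
Shared triads with their functions: C minor (i in C minor, v in F minor); Eb major (III in C minor, VII in F minor); F minor (iv in C minor, i in F minor); Ab major (VI in C minor, III in F minor).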